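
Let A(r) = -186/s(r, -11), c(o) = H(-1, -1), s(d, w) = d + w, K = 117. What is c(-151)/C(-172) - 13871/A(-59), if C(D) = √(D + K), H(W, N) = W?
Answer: -485485/93 + I*√55/55 ≈ -5220.3 + 0.13484*I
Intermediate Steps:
C(D) = √(117 + D) (C(D) = √(D + 117) = √(117 + D))
c(o) = -1
A(r) = -186/(-11 + r) (A(r) = -186/(r - 11) = -186/(-11 + r))
c(-151)/C(-172) - 13871/A(-59) = -1/(√(117 - 172)) - 13871/((-186/(-11 - 59))) = -1/(√(-55)) - 13871/((-186/(-70))) = -1/(I*√55) - 13871/((-186*(-1/70))) = -(-1)*I*√55/55 - 13871/93/35 = I*√55/55 - 13871*35/93 = I*√55/55 - 485485/93 = -485485/93 + I*√55/55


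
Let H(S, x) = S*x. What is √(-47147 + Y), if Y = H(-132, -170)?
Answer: I*√24707 ≈ 157.18*I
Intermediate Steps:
Y = 22440 (Y = -132*(-170) = 22440)
√(-47147 + Y) = √(-47147 + 22440) = √(-24707) = I*√24707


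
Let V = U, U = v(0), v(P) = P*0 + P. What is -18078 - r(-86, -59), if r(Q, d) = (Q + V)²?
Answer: -25474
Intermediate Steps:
v(P) = P (v(P) = 0 + P = P)
U = 0
V = 0
r(Q, d) = Q² (r(Q, d) = (Q + 0)² = Q²)
-18078 - r(-86, -59) = -18078 - 1*(-86)² = -18078 - 1*7396 = -18078 - 7396 = -25474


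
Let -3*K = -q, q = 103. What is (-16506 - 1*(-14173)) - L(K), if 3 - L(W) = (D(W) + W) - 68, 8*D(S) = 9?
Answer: -56845/24 ≈ -2368.5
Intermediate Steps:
D(S) = 9/8 (D(S) = (⅛)*9 = 9/8)
K = 103/3 (K = -(-1)*103/3 = -⅓*(-103) = 103/3 ≈ 34.333)
L(W) = 559/8 - W (L(W) = 3 - ((9/8 + W) - 68) = 3 - (-535/8 + W) = 3 + (535/8 - W) = 559/8 - W)
(-16506 - 1*(-14173)) - L(K) = (-16506 - 1*(-14173)) - (559/8 - 1*103/3) = (-16506 + 14173) - (559/8 - 103/3) = -2333 - 1*853/24 = -2333 - 853/24 = -56845/24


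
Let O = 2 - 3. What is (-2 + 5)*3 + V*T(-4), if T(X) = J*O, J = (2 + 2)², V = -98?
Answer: 1577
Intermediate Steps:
O = -1
J = 16 (J = 4² = 16)
T(X) = -16 (T(X) = 16*(-1) = -16)
(-2 + 5)*3 + V*T(-4) = (-2 + 5)*3 - 98*(-16) = 3*3 + 1568 = 9 + 1568 = 1577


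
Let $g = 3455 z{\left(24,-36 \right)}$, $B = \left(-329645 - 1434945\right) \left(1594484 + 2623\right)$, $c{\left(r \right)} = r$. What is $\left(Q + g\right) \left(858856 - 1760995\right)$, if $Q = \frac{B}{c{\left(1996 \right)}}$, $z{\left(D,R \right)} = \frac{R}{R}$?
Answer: $\frac{1271218564506524025}{998} \approx 1.2738 \cdot 10^{15}$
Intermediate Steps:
$z{\left(D,R \right)} = 1$
$B = -2818239041130$ ($B = \left(-1764590\right) 1597107 = -2818239041130$)
$Q = - \frac{1409119520565}{998}$ ($Q = - \frac{2818239041130}{1996} = \left(-2818239041130\right) \frac{1}{1996} = - \frac{1409119520565}{998} \approx -1.4119 \cdot 10^{9}$)
$g = 3455$ ($g = 3455 \cdot 1 = 3455$)
$\left(Q + g\right) \left(858856 - 1760995\right) = \left(- \frac{1409119520565}{998} + 3455\right) \left(858856 - 1760995\right) = \left(- \frac{1409116072475}{998}\right) \left(-902139\right) = \frac{1271218564506524025}{998}$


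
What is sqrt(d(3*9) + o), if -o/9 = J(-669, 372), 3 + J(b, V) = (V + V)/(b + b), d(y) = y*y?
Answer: 6*sqrt(1051222)/223 ≈ 27.586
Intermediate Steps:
d(y) = y**2
J(b, V) = -3 + V/b (J(b, V) = -3 + (V + V)/(b + b) = -3 + (2*V)/((2*b)) = -3 + (2*V)*(1/(2*b)) = -3 + V/b)
o = 7137/223 (o = -9*(-3 + 372/(-669)) = -9*(-3 + 372*(-1/669)) = -9*(-3 - 124/223) = -9*(-793/223) = 7137/223 ≈ 32.004)
sqrt(d(3*9) + o) = sqrt((3*9)**2 + 7137/223) = sqrt(27**2 + 7137/223) = sqrt(729 + 7137/223) = sqrt(169704/223) = 6*sqrt(1051222)/223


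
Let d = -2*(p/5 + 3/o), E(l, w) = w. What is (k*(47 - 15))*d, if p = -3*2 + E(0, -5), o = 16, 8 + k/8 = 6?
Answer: -10304/5 ≈ -2060.8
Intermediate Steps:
k = -16 (k = -64 + 8*6 = -64 + 48 = -16)
p = -11 (p = -3*2 - 5 = -6 - 5 = -11)
d = 161/40 (d = -2*(-11/5 + 3/16) = -2*(-161/80) = 161/40 ≈ 4.0250)
(k*(47 - 15))*d = -16*(47 - 15)*(161/40) = -16*32*(161/40) = -512*161/40 = -10304/5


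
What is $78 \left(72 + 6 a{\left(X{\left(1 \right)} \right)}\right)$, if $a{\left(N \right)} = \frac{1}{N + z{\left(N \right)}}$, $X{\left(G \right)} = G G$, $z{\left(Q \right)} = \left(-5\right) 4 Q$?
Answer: $\frac{106236}{19} \approx 5591.4$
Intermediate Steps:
$z{\left(Q \right)} = - 20 Q$
$X{\left(G \right)} = G^{2}$
$a{\left(N \right)} = - \frac{1}{19 N}$ ($a{\left(N \right)} = \frac{1}{N - 20 N} = \frac{1}{\left(-19\right) N} = - \frac{1}{19 N}$)
$78 \left(72 + 6 a{\left(X{\left(1 \right)} \right)}\right) = 78 \left(72 + 6 \left(- \frac{1}{19 \cdot 1^{2}}\right)\right) = 78 \left(72 + 6 \left(- \frac{1}{19 \cdot 1}\right)\right) = 78 \left(72 + 6 \left(\left(- \frac{1}{19}\right) 1\right)\right) = 78 \left(72 + 6 \left(- \frac{1}{19}\right)\right) = 78 \left(72 - \frac{6}{19}\right) = 78 \cdot \frac{1362}{19} = \frac{106236}{19}$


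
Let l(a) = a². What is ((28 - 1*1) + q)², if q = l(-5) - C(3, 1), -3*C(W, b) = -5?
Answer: 22801/9 ≈ 2533.4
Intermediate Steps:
C(W, b) = 5/3 (C(W, b) = -⅓*(-5) = 5/3)
q = 70/3 (q = (-5)² - 1*5/3 = 25 - 5/3 = 70/3 ≈ 23.333)
((28 - 1*1) + q)² = ((28 - 1*1) + 70/3)² = ((28 - 1) + 70/3)² = (27 + 70/3)² = (151/3)² = 22801/9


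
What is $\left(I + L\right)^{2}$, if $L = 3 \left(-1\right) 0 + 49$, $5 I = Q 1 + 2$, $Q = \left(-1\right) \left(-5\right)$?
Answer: $\frac{63504}{25} \approx 2540.2$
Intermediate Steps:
$Q = 5$
$I = \frac{7}{5}$ ($I = \frac{5 \cdot 1 + 2}{5} = \frac{5 + 2}{5} = \frac{1}{5} \cdot 7 = \frac{7}{5} \approx 1.4$)
$L = 49$ ($L = \left(-3\right) 0 + 49 = 0 + 49 = 49$)
$\left(I + L\right)^{2} = \left(\frac{7}{5} + 49\right)^{2} = \left(\frac{252}{5}\right)^{2} = \frac{63504}{25}$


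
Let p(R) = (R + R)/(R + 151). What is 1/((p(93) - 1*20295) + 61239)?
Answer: 122/4995261 ≈ 2.4423e-5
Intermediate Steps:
p(R) = 2*R/(151 + R) (p(R) = (2*R)/(151 + R) = 2*R/(151 + R))
1/((p(93) - 1*20295) + 61239) = 1/((2*93/(151 + 93) - 1*20295) + 61239) = 1/((2*93/244 - 20295) + 61239) = 1/((2*93*(1/244) - 20295) + 61239) = 1/((93/122 - 20295) + 61239) = 1/(-2475897/122 + 61239) = 1/(4995261/122) = 122/4995261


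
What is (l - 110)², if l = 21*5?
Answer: 25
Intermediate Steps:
l = 105
(l - 110)² = (105 - 110)² = (-5)² = 25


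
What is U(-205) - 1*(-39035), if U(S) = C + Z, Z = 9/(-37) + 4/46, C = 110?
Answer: 33312262/851 ≈ 39145.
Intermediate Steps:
Z = -133/851 (Z = 9*(-1/37) + 4*(1/46) = -9/37 + 2/23 = -133/851 ≈ -0.15629)
U(S) = 93477/851 (U(S) = 110 - 133/851 = 93477/851)
U(-205) - 1*(-39035) = 93477/851 - 1*(-39035) = 93477/851 + 39035 = 33312262/851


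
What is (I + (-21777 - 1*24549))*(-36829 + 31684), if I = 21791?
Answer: 126232575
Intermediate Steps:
(I + (-21777 - 1*24549))*(-36829 + 31684) = (21791 + (-21777 - 1*24549))*(-36829 + 31684) = (21791 + (-21777 - 24549))*(-5145) = (21791 - 46326)*(-5145) = -24535*(-5145) = 126232575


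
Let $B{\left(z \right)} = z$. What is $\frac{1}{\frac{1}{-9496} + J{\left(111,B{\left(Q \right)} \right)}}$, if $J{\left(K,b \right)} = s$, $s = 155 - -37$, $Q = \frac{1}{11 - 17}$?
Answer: $\frac{9496}{1823231} \approx 0.0052083$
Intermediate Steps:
$Q = - \frac{1}{6}$ ($Q = \frac{1}{-6} = - \frac{1}{6} \approx -0.16667$)
$s = 192$ ($s = 155 + 37 = 192$)
$J{\left(K,b \right)} = 192$
$\frac{1}{\frac{1}{-9496} + J{\left(111,B{\left(Q \right)} \right)}} = \frac{1}{\frac{1}{-9496} + 192} = \frac{1}{- \frac{1}{9496} + 192} = \frac{1}{\frac{1823231}{9496}} = \frac{9496}{1823231}$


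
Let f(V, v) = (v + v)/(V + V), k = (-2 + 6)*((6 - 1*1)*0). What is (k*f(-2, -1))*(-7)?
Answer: 0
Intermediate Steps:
k = 0 (k = 4*((6 - 1)*0) = 4*(5*0) = 4*0 = 0)
f(V, v) = v/V (f(V, v) = (2*v)/((2*V)) = (2*v)*(1/(2*V)) = v/V)
(k*f(-2, -1))*(-7) = (0*(-1/(-2)))*(-7) = (0*(-1*(-½)))*(-7) = (0*(½))*(-7) = 0*(-7) = 0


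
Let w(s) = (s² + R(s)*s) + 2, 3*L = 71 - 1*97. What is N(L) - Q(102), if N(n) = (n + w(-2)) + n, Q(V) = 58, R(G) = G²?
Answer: -232/3 ≈ -77.333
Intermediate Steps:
L = -26/3 (L = (71 - 1*97)/3 = (71 - 97)/3 = (⅓)*(-26) = -26/3 ≈ -8.6667)
w(s) = 2 + s² + s³ (w(s) = (s² + s²*s) + 2 = (s² + s³) + 2 = 2 + s² + s³)
N(n) = -2 + 2*n (N(n) = (n + (2 + (-2)² + (-2)³)) + n = (n + (2 + 4 - 8)) + n = (n - 2) + n = (-2 + n) + n = -2 + 2*n)
N(L) - Q(102) = (-2 + 2*(-26/3)) - 1*58 = (-2 - 52/3) - 58 = -58/3 - 58 = -232/3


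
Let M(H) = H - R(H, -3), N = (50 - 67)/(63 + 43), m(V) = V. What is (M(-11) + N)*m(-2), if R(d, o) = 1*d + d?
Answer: -1149/53 ≈ -21.679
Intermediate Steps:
R(d, o) = 2*d (R(d, o) = d + d = 2*d)
N = -17/106 ≈ -0.16038
M(H) = -H (M(H) = H - 2*H = -H)
(M(-11) + N)*m(-2) = (-1*(-11) - 17/106)*(-2) = (11 - 17/106)*(-2) = (1149/106)*(-2) = -1149/53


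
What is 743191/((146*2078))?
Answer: 743191/303388 ≈ 2.4496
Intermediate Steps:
743191/((146*2078)) = 743191/303388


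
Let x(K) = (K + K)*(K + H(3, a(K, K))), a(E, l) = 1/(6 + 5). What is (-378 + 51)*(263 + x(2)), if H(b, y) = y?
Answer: -976095/11 ≈ -88736.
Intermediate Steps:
a(E, l) = 1/11
x(K) = 2*K*(1/11 + K) (x(K) = (K + K)*(K + 1/11) = (2*K)*(1/11 + K) = 2*K*(1/11 + K))
(-378 + 51)*(263 + x(2)) = (-378 + 51)*(263 + (2/11)*2*(1 + 11*2)) = -327*(263 + (2/11)*2*(1 + 22)) = -327*(263 + (2/11)*2*23) = -327*(263 + 92/11) = -327*2985/11 = -976095/11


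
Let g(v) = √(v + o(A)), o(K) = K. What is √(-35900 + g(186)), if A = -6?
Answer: √(-35900 + 6*√5) ≈ 189.44*I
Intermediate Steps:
g(v) = √(-6 + v) (g(v) = √(v - 6) = √(-6 + v))
√(-35900 + g(186)) = √(-35900 + √(-6 + 186)) = √(-35900 + √180) = √(-35900 + 6*√5)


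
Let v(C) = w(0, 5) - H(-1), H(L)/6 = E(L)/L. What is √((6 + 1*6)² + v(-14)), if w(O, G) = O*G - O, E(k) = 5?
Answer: √174 ≈ 13.191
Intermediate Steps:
H(L) = 30/L (H(L) = 6*(5/L) = 30/L)
w(O, G) = -O + G*O (w(O, G) = G*O - O = -O + G*O)
v(C) = 30 (v(C) = 0*(-1 + 5) - 30/(-1) = 0*4 - 30*(-1) = 0 - 1*(-30) = 0 + 30 = 30)
√((6 + 1*6)² + v(-14)) = √((6 + 1*6)² + 30) = √((6 + 6)² + 30) = √(12² + 30) = √(144 + 30) = √174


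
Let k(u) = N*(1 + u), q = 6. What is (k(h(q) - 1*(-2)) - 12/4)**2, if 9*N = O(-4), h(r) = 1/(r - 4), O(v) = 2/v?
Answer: 13225/1296 ≈ 10.204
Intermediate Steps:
h(r) = 1/(-4 + r)
N = -1/18 (N = (2/(-4))/9 = (2*(-1/4))/9 = (1/9)*(-1/2) = -1/18 ≈ -0.055556)
k(u) = -1/18 - u/18 (k(u) = -(1 + u)/18 = -1/18 - u/18)
(k(h(q) - 1*(-2)) - 12/4)**2 = ((-1/18 - (1/(-4 + 6) - 1*(-2))/18) - 12/4)**2 = ((-1/18 - (1/2 + 2)/18) - 12*1/4)**2 = ((-1/18 - (1/2 + 2)/18) - 3)**2 = ((-1/18 - 1/18*5/2) - 3)**2 = ((-1/18 - 5/36) - 3)**2 = (-7/36 - 3)**2 = (-115/36)**2 = 13225/1296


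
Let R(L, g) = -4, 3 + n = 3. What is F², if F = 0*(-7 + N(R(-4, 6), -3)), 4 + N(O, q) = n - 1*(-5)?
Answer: 0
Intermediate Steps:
n = 0 (n = -3 + 3 = 0)
N(O, q) = 1 (N(O, q) = -4 + (0 - 1*(-5)) = -4 + (0 + 5) = -4 + 5 = 1)
F = 0 (F = 0*(-7 + 1) = 0*(-6) = 0)
F² = 0² = 0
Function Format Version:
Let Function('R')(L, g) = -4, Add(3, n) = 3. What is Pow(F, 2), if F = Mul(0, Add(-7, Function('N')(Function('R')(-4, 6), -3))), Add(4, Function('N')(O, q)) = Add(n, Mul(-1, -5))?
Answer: 0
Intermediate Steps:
n = 0 (n = Add(-3, 3) = 0)
Function('N')(O, q) = 1 (Function('N')(O, q) = Add(-4, Add(0, Mul(-1, -5))) = Add(-4, Add(0, 5)) = Add(-4, 5) = 1)
F = 0 (F = Mul(0, Add(-7, 1)) = Mul(0, -6) = 0)
Pow(F, 2) = Pow(0, 2) = 0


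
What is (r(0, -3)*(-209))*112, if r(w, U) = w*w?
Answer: 0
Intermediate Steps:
r(w, U) = w**2
(r(0, -3)*(-209))*112 = (0**2*(-209))*112 = (0*(-209))*112 = 0*112 = 0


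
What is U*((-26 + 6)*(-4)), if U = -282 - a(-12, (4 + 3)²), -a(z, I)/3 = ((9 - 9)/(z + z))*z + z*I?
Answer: -163680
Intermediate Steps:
a(z, I) = -3*I*z (a(z, I) = -3*(((9 - 9)/(z + z))*z + z*I) = -3*((0/((2*z)))*z + I*z) = -3*((0*(1/(2*z)))*z + I*z) = -3*(0*z + I*z) = -3*(0 + I*z) = -3*I*z)
U = -2046 (U = -282 - (-3)*(4 + 3)²*(-12) = -282 - (-3)*7²*(-12) = -282 - (-3)*49*(-12) = -282 - 1*1764 = -282 - 1764 = -2046)
U*((-26 + 6)*(-4)) = -2046*(-26 + 6)*(-4) = -(-40920)*(-4) = -2046*80 = -163680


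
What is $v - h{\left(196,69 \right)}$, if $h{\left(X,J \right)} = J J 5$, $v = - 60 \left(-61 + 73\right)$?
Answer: $-24525$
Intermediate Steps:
$v = -720$ ($v = \left(-60\right) 12 = -720$)
$h{\left(X,J \right)} = 5 J^{2}$ ($h{\left(X,J \right)} = J^{2} \cdot 5 = 5 J^{2}$)
$v - h{\left(196,69 \right)} = -720 - 5 \cdot 69^{2} = -720 - 5 \cdot 4761 = -720 - 23805 = -24525$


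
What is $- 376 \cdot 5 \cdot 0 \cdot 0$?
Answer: $0$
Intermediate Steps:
$- 376 \cdot 5 \cdot 0 \cdot 0 = - 376 \cdot 0 \cdot 0 = \left(-376\right) 0 = 0$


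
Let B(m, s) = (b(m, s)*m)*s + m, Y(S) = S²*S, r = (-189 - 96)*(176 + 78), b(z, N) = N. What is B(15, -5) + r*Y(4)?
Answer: -4632570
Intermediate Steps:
r = -72390 (r = -285*254 = -72390)
Y(S) = S³
B(m, s) = m + m*s² (B(m, s) = (s*m)*s + m = (m*s)*s + m = m*s² + m = m + m*s²)
B(15, -5) + r*Y(4) = 15*(1 + (-5)²) - 72390*4³ = 15*(1 + 25) - 72390*64 = 15*26 - 4632960 = 390 - 4632960 = -4632570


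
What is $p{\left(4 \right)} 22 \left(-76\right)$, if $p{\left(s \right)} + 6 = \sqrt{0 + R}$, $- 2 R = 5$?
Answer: $10032 - 836 i \sqrt{10} \approx 10032.0 - 2643.7 i$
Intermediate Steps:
$R = - \frac{5}{2}$ ($R = \left(- \frac{1}{2}\right) 5 = - \frac{5}{2} \approx -2.5$)
$p{\left(s \right)} = -6 + \frac{i \sqrt{10}}{2}$ ($p{\left(s \right)} = -6 + \sqrt{0 - \frac{5}{2}} = -6 + \sqrt{- \frac{5}{2}} = -6 + \frac{i \sqrt{10}}{2}$)
$p{\left(4 \right)} 22 \left(-76\right) = \left(-6 + \frac{i \sqrt{10}}{2}\right) 22 \left(-76\right) = \left(-132 + 11 i \sqrt{10}\right) \left(-76\right) = 10032 - 836 i \sqrt{10}$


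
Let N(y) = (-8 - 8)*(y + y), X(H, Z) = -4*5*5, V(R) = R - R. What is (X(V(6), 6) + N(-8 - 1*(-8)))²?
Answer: 10000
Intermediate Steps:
V(R) = 0
X(H, Z) = -100 (X(H, Z) = -20*5 = -100)
N(y) = -32*y
(X(V(6), 6) + N(-8 - 1*(-8)))² = (-100 - 32*(-8 - 1*(-8)))² = (-100 - 32*(-8 + 8))² = (-100 - 32*0)² = (-100 + 0)² = (-100)² = 10000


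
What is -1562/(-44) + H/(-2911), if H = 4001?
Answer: 198679/5822 ≈ 34.126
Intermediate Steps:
-1562/(-44) + H/(-2911) = -1562/(-44) + 4001/(-2911) = -1562*(-1/44) + 4001*(-1/2911) = 71/2 - 4001/2911 = 198679/5822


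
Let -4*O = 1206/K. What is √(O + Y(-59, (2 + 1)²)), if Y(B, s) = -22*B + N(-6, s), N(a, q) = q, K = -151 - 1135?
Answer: √2161899101/1286 ≈ 36.156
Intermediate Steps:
K = -1286
Y(B, s) = s - 22*B (Y(B, s) = -22*B + s = s - 22*B)
O = 603/2572 (O = -603/(2*(-1286)) = -603*(-1)/(2*1286) = -¼*(-603/643) = 603/2572 ≈ 0.23445)
√(O + Y(-59, (2 + 1)²)) = √(603/2572 + ((2 + 1)² - 22*(-59))) = √(603/2572 + (3² + 1298)) = √(603/2572 + (9 + 1298)) = √(603/2572 + 1307) = √(3362207/2572) = √2161899101/1286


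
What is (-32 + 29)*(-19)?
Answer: 57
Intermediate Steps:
(-32 + 29)*(-19) = -3*(-19) = 57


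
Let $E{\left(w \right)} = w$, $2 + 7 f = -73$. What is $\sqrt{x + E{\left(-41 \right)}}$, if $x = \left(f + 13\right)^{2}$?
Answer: $\frac{i \sqrt{1753}}{7} \approx 5.9813 i$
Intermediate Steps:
$f = - \frac{75}{7}$ ($f = - \frac{2}{7} + \frac{1}{7} \left(-73\right) = - \frac{2}{7} - \frac{73}{7} = - \frac{75}{7} \approx -10.714$)
$x = \frac{256}{49}$ ($x = \left(- \frac{75}{7} + 13\right)^{2} = \left(\frac{16}{7}\right)^{2} = \frac{256}{49} \approx 5.2245$)
$\sqrt{x + E{\left(-41 \right)}} = \sqrt{\frac{256}{49} - 41} = \sqrt{- \frac{1753}{49}} = \frac{i \sqrt{1753}}{7}$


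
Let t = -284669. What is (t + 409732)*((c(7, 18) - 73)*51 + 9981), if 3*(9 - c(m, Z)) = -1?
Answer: 842174242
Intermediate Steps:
c(m, Z) = 28/3 (c(m, Z) = 9 - ⅓*(-1) = 9 + ⅓ = 28/3)
(t + 409732)*((c(7, 18) - 73)*51 + 9981) = (-284669 + 409732)*((28/3 - 73)*51 + 9981) = 125063*(-191/3*51 + 9981) = 125063*(-3247 + 9981) = 125063*6734 = 842174242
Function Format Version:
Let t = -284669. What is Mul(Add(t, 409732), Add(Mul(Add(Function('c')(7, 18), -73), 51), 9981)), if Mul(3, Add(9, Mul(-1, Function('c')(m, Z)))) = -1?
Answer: 842174242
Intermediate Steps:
Function('c')(m, Z) = Rational(28, 3) (Function('c')(m, Z) = Add(9, Mul(Rational(-1, 3), -1)) = Add(9, Rational(1, 3)) = Rational(28, 3))
Mul(Add(t, 409732), Add(Mul(Add(Function('c')(7, 18), -73), 51), 9981)) = Mul(Add(-284669, 409732), Add(Mul(Add(Rational(28, 3), -73), 51), 9981)) = Mul(125063, Add(Mul(Rational(-191, 3), 51), 9981)) = Mul(125063, Add(-3247, 9981)) = Mul(125063, 6734) = 842174242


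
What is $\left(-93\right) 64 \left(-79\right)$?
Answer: $470208$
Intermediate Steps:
$\left(-93\right) 64 \left(-79\right) = \left(-5952\right) \left(-79\right) = 470208$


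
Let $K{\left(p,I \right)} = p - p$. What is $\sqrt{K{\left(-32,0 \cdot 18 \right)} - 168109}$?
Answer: $i \sqrt{168109} \approx 410.01 i$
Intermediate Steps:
$K{\left(p,I \right)} = 0$
$\sqrt{K{\left(-32,0 \cdot 18 \right)} - 168109} = \sqrt{0 - 168109} = \sqrt{-168109} = i \sqrt{168109}$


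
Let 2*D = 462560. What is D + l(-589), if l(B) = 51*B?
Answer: 201241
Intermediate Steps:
D = 231280 (D = (1/2)*462560 = 231280)
D + l(-589) = 231280 + 51*(-589) = 231280 - 30039 = 201241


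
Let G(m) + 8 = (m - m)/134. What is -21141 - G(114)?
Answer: -21133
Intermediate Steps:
G(m) = -8 (G(m) = -8 + (m - m)/134 = -8 + 0*(1/134) = -8 + 0 = -8)
-21141 - G(114) = -21141 - 1*(-8) = -21141 + 8 = -21133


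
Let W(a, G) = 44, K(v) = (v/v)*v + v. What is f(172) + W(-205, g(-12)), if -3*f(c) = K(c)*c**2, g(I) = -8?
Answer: -10176764/3 ≈ -3.3923e+6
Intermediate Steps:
K(v) = 2*v (K(v) = 1*v + v = v + v = 2*v)
f(c) = -2*c**3/3 (f(c) = -2*c*c**2/3 = -2*c**3/3)
f(172) + W(-205, g(-12)) = -2/3*172**3 + 44 = -2/3*5088448 + 44 = -10176896/3 + 44 = -10176764/3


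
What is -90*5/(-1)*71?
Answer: 31950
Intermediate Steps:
-90*5/(-1)*71 = -90*5*(-1)*71 = -90*(-5)*71 = -18*(-25)*71 = 450*71 = 31950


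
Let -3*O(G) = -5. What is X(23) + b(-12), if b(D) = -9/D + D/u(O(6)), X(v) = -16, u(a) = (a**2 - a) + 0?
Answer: -521/20 ≈ -26.050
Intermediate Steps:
O(G) = 5/3 (O(G) = -1/3*(-5) = 5/3)
u(a) = a**2 - a
b(D) = -9/D + 9*D/10 (b(D) = -9/D + D/((5*(-1 + 5/3)/3)) = -9/D + D/(((5/3)*(2/3))) = -9/D + D/(10/9) = -9/D + D*(9/10) = -9/D + 9*D/10)
X(23) + b(-12) = -16 + (-9/(-12) + (9/10)*(-12)) = -16 + (-9*(-1/12) - 54/5) = -16 + (3/4 - 54/5) = -16 - 201/20 = -521/20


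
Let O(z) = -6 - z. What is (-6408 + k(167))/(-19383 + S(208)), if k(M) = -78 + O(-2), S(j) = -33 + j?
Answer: 3245/9604 ≈ 0.33788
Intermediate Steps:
k(M) = -82 (k(M) = -78 + (-6 - 1*(-2)) = -78 + (-6 + 2) = -78 - 4 = -82)
(-6408 + k(167))/(-19383 + S(208)) = (-6408 - 82)/(-19383 + (-33 + 208)) = -6490/(-19383 + 175) = -6490/(-19208) = -6490*(-1/19208) = 3245/9604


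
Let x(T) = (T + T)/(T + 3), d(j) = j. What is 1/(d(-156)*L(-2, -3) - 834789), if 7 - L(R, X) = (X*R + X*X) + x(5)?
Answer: -1/833346 ≈ -1.2000e-6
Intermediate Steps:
x(T) = 2*T/(3 + T) (x(T) = (2*T)/(3 + T) = 2*T/(3 + T))
L(R, X) = 23/4 - X² - R*X (L(R, X) = 7 - ((X*R + X*X) + 2*5/(3 + 5)) = 7 - ((R*X + X²) + 2*5/8) = 7 - ((X² + R*X) + 2*5*(⅛)) = 7 - ((X² + R*X) + 5/4) = 7 - (5/4 + X² + R*X) = 7 + (-5/4 - X² - R*X) = 23/4 - X² - R*X)
1/(d(-156)*L(-2, -3) - 834789) = 1/(-156*(23/4 - 1*(-3)² - 1*(-2)*(-3)) - 834789) = 1/(-156*(23/4 - 1*9 - 6) - 834789) = 1/(-156*(23/4 - 9 - 6) - 834789) = 1/(-156*(-37/4) - 834789) = 1/(1443 - 834789) = 1/(-833346) = -1/833346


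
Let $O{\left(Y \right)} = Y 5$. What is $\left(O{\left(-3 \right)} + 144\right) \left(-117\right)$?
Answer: $-15093$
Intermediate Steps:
$O{\left(Y \right)} = 5 Y$
$\left(O{\left(-3 \right)} + 144\right) \left(-117\right) = \left(5 \left(-3\right) + 144\right) \left(-117\right) = \left(-15 + 144\right) \left(-117\right) = 129 \left(-117\right) = -15093$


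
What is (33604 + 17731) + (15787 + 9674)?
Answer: 76796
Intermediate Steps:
(33604 + 17731) + (15787 + 9674) = 51335 + 25461 = 76796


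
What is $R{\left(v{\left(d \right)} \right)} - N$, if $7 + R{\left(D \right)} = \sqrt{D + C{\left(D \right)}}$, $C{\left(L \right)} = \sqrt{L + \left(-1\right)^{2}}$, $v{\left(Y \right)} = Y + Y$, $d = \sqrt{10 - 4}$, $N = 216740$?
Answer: $-216747 + \sqrt{\sqrt{1 + 2 \sqrt{6}} + 2 \sqrt{6}} \approx -2.1674 \cdot 10^{5}$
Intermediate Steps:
$d = \sqrt{6} \approx 2.4495$
$v{\left(Y \right)} = 2 Y$
$C{\left(L \right)} = \sqrt{1 + L}$ ($C{\left(L \right)} = \sqrt{L + 1} = \sqrt{1 + L}$)
$R{\left(D \right)} = -7 + \sqrt{D + \sqrt{1 + D}}$
$R{\left(v{\left(d \right)} \right)} - N = \left(-7 + \sqrt{2 \sqrt{6} + \sqrt{1 + 2 \sqrt{6}}}\right) - 216740 = \left(-7 + \sqrt{\sqrt{1 + 2 \sqrt{6}} + 2 \sqrt{6}}\right) - 216740 = -216747 + \sqrt{\sqrt{1 + 2 \sqrt{6}} + 2 \sqrt{6}}$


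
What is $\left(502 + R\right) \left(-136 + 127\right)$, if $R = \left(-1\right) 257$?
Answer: $-2205$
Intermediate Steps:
$R = -257$
$\left(502 + R\right) \left(-136 + 127\right) = \left(502 - 257\right) \left(-136 + 127\right) = 245 \left(-9\right) = -2205$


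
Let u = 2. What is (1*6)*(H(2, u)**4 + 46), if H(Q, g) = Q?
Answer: 372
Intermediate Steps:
(1*6)*(H(2, u)**4 + 46) = (1*6)*(2**4 + 46) = 6*(16 + 46) = 6*62 = 372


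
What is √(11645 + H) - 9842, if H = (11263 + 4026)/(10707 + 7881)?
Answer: -9842 + √1005947935203/9294 ≈ -9734.1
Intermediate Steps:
H = 15289/18588 ≈ 0.82252
√(11645 + H) - 9842 = √(11645 + 15289/18588) - 9842 = √(216472549/18588) - 9842 = √1005947935203/9294 - 9842 = -9842 + √1005947935203/9294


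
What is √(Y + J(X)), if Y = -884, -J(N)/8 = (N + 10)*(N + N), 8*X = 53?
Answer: I*√10585/2 ≈ 51.442*I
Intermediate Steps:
X = 53/8 (X = (⅛)*53 = 53/8 ≈ 6.6250)
J(N) = -16*N*(10 + N) (J(N) = -8*(N + 10)*(N + N) = -8*(10 + N)*2*N = -16*N*(10 + N))
√(Y + J(X)) = √(-884 - 16*53/8*(10 + 53/8)) = √(-884 - 16*53/8*133/8) = √(-884 - 7049/4) = √(-10585/4) = I*√10585/2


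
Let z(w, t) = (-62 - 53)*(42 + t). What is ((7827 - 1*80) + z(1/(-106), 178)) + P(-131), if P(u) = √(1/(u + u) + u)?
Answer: -17553 + I*√8992626/262 ≈ -17553.0 + 11.446*I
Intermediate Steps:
P(u) = √(u + 1/(2*u)) (P(u) = √(1/(2*u) + u) = √(u + 1/(2*u)))
z(w, t) = -4830 - 115*t (z(w, t) = -115*(42 + t) = -4830 - 115*t)
((7827 - 1*80) + z(1/(-106), 178)) + P(-131) = ((7827 - 1*80) + (-4830 - 115*178)) + √(2/(-131) + 4*(-131))/2 = ((7827 - 80) + (-4830 - 20470)) + √(2*(-1/131) - 524)/2 = (7747 - 25300) + √(-2/131 - 524)/2 = -17553 + √(-68646/131)/2 = -17553 + (I*√8992626/131)/2 = -17553 + I*√8992626/262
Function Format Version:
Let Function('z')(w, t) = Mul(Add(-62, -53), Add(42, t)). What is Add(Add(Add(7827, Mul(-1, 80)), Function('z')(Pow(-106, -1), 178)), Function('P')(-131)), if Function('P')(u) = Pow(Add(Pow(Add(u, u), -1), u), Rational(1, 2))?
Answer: Add(-17553, Mul(Rational(1, 262), I, Pow(8992626, Rational(1, 2)))) ≈ Add(-17553., Mul(11.446, I))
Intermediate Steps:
Function('P')(u) = Pow(Add(u, Mul(Rational(1, 2), Pow(u, -1))), Rational(1, 2)) (Function('P')(u) = Pow(Add(Pow(Mul(2, u), -1), u), Rational(1, 2)) = Pow(Add(Mul(Rational(1, 2), Pow(u, -1)), u), Rational(1, 2)) = Pow(Add(u, Mul(Rational(1, 2), Pow(u, -1))), Rational(1, 2)))
Function('z')(w, t) = Add(-4830, Mul(-115, t)) (Function('z')(w, t) = Mul(-115, Add(42, t)) = Add(-4830, Mul(-115, t)))
Add(Add(Add(7827, Mul(-1, 80)), Function('z')(Pow(-106, -1), 178)), Function('P')(-131)) = Add(Add(Add(7827, Mul(-1, 80)), Add(-4830, Mul(-115, 178))), Mul(Rational(1, 2), Pow(Add(Mul(2, Pow(-131, -1)), Mul(4, -131)), Rational(1, 2)))) = Add(Add(Add(7827, -80), Add(-4830, -20470)), Mul(Rational(1, 2), Pow(Add(Mul(2, Rational(-1, 131)), -524), Rational(1, 2)))) = Add(Add(7747, -25300), Mul(Rational(1, 2), Pow(Add(Rational(-2, 131), -524), Rational(1, 2)))) = Add(-17553, Mul(Rational(1, 2), Pow(Rational(-68646, 131), Rational(1, 2)))) = Add(-17553, Mul(Rational(1, 2), Mul(Rational(1, 131), I, Pow(8992626, Rational(1, 2))))) = Add(-17553, Mul(Rational(1, 262), I, Pow(8992626, Rational(1, 2))))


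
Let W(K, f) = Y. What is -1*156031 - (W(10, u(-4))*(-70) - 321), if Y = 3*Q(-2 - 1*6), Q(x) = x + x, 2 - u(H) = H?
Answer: -159070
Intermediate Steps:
u(H) = 2 - H
Q(x) = 2*x
Y = -48 (Y = 3*(2*(-2 - 1*6)) = 3*(2*(-2 - 6)) = 3*(2*(-8)) = 3*(-16) = -48)
W(K, f) = -48
-1*156031 - (W(10, u(-4))*(-70) - 321) = -1*156031 - (-48*(-70) - 321) = -156031 - (3360 - 321) = -156031 - 1*3039 = -156031 - 3039 = -159070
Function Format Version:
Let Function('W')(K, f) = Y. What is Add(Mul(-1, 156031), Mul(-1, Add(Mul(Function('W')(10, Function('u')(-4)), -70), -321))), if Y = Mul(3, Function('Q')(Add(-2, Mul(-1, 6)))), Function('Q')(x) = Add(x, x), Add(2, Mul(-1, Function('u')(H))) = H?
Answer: -159070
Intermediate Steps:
Function('u')(H) = Add(2, Mul(-1, H))
Function('Q')(x) = Mul(2, x)
Y = -48 (Y = Mul(3, Mul(2, Add(-2, Mul(-1, 6)))) = Mul(3, Mul(2, Add(-2, -6))) = Mul(3, Mul(2, -8)) = Mul(3, -16) = -48)
Function('W')(K, f) = -48
Add(Mul(-1, 156031), Mul(-1, Add(Mul(Function('W')(10, Function('u')(-4)), -70), -321))) = Add(Mul(-1, 156031), Mul(-1, Add(Mul(-48, -70), -321))) = Add(-156031, Mul(-1, Add(3360, -321))) = Add(-156031, Mul(-1, 3039)) = Add(-156031, -3039) = -159070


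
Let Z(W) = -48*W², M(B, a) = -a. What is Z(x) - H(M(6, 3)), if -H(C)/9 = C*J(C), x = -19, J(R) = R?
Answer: -17247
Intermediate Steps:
H(C) = -9*C² (H(C) = -9*C*C = -9*C²)
Z(x) - H(M(6, 3)) = -48*(-19)² - (-9)*(-1*3)² = -48*361 - (-9)*(-3)² = -17328 - (-9)*9 = -17328 - 1*(-81) = -17328 + 81 = -17247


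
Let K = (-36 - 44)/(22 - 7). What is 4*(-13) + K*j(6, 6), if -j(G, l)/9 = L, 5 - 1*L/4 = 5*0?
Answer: 908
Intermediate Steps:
L = 20 (L = 20 - 20*0 = 20 - 4*0 = 20 + 0 = 20)
j(G, l) = -180 (j(G, l) = -9*20 = -180)
K = -16/3 (K = -80/15 = -80*1/15 = -16/3 ≈ -5.3333)
4*(-13) + K*j(6, 6) = 4*(-13) - 16/3*(-180) = -52 + 960 = 908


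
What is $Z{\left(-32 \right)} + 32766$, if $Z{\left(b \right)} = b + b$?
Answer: $32702$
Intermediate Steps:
$Z{\left(b \right)} = 2 b$
$Z{\left(-32 \right)} + 32766 = 2 \left(-32\right) + 32766 = -64 + 32766 = 32702$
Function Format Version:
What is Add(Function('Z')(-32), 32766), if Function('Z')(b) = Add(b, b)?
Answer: 32702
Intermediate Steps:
Function('Z')(b) = Mul(2, b)
Add(Function('Z')(-32), 32766) = Add(Mul(2, -32), 32766) = Add(-64, 32766) = 32702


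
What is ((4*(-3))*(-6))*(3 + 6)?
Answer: 648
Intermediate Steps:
((4*(-3))*(-6))*(3 + 6) = -12*(-6)*9 = 72*9 = 648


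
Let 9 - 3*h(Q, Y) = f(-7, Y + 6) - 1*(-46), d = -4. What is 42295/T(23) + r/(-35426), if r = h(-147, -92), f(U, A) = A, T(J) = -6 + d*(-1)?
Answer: -1123757027/53139 ≈ -21148.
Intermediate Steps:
T(J) = -2 (T(J) = -6 - 4*(-1) = -6 + 4 = -2)
h(Q, Y) = -43/3 - Y/3 (h(Q, Y) = 3 - ((Y + 6) - 1*(-46))/3 = 3 - ((6 + Y) + 46)/3 = 3 - (52 + Y)/3 = 3 + (-52/3 - Y/3) = -43/3 - Y/3)
r = 49/3 (r = -43/3 - ⅓*(-92) = -43/3 + 92/3 = 49/3 ≈ 16.333)
42295/T(23) + r/(-35426) = 42295/(-2) + (49/3)/(-35426) = 42295*(-½) + (49/3)*(-1/35426) = -42295/2 - 49/106278 = -1123757027/53139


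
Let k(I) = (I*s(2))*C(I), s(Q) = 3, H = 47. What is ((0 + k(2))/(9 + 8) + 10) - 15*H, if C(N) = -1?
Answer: -11821/17 ≈ -695.35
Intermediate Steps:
k(I) = -3*I (k(I) = (I*3)*(-1) = (3*I)*(-1) = -3*I)
((0 + k(2))/(9 + 8) + 10) - 15*H = ((0 - 3*2)/(9 + 8) + 10) - 15*47 = ((0 - 6)/17 + 10) - 705 = (-6*1/17 + 10) - 705 = (-6/17 + 10) - 705 = 164/17 - 705 = -11821/17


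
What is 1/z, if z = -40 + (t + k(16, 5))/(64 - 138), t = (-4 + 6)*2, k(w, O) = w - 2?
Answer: -37/1489 ≈ -0.024849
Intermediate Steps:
k(w, O) = -2 + w
t = 4 (t = 2*2 = 4)
z = -1489/37 (z = -40 + (4 + (-2 + 16))/(64 - 138) = -40 + (4 + 14)/(-74) = -40 + 18*(-1/74) = -40 - 9/37 = -1489/37 ≈ -40.243)
1/z = 1/(-1489/37) = -37/1489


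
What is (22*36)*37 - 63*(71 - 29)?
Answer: 26658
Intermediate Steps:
(22*36)*37 - 63*(71 - 29) = 792*37 - 63*42 = 29304 - 1*2646 = 29304 - 2646 = 26658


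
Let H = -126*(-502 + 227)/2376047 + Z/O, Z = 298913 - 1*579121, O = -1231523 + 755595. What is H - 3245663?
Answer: -458785454217286679/141353412077 ≈ -3.2457e+6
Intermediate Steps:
O = -475928
Z = -280208 (Z = 298913 - 579121 = -280208)
H = 85284785372/141353412077 (H = -126*(-502 + 227)/2376047 - 280208/(-475928) = -126*(-275)*(1/2376047) - 280208*(-1/475928) = 34650*(1/2376047) + 35026/59491 = 34650/2376047 + 35026/59491 = 85284785372/141353412077 ≈ 0.60334)
H - 3245663 = 85284785372/141353412077 - 3245663 = -458785454217286679/141353412077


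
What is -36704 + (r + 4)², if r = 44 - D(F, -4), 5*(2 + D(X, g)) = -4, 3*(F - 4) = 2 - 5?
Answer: -853084/25 ≈ -34123.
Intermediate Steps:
F = 3 (F = 4 + (2 - 5)/3 = 4 + (⅓)*(-3) = 4 - 1 = 3)
D(X, g) = -14/5 (D(X, g) = -2 + (⅕)*(-4) = -2 - ⅘ = -14/5)
r = 234/5 (r = 44 - 1*(-14/5) = 44 + 14/5 = 234/5 ≈ 46.800)
-36704 + (r + 4)² = -36704 + (234/5 + 4)² = -36704 + (254/5)² = -36704 + 64516/25 = -853084/25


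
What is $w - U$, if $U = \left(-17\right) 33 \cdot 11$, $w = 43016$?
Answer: $49187$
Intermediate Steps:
$U = -6171$ ($U = \left(-561\right) 11 = -6171$)
$w - U = 43016 - -6171 = 43016 + 6171 = 49187$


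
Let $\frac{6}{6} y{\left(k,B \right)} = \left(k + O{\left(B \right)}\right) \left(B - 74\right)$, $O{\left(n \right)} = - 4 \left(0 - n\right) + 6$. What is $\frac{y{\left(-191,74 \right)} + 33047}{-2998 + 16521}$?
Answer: $\frac{33047}{13523} \approx 2.4438$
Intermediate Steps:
$O{\left(n \right)} = 6 + 4 n$ ($O{\left(n \right)} = - 4 \left(- n\right) + 6 = 4 n + 6 = 6 + 4 n$)
$y{\left(k,B \right)} = \left(-74 + B\right) \left(6 + k + 4 B\right)$ ($y{\left(k,B \right)} = \left(k + \left(6 + 4 B\right)\right) \left(B - 74\right) = \left(6 + k + 4 B\right) \left(-74 + B\right) = \left(-74 + B\right) \left(6 + k + 4 B\right)$)
$\frac{y{\left(-191,74 \right)} + 33047}{-2998 + 16521} = \frac{\left(-444 - 21460 - -14134 + 4 \cdot 74^{2} + 74 \left(-191\right)\right) + 33047}{-2998 + 16521} = \frac{\left(-444 - 21460 + 14134 + 4 \cdot 5476 - 14134\right) + 33047}{13523} = \left(\left(-444 - 21460 + 14134 + 21904 - 14134\right) + 33047\right) \frac{1}{13523} = \left(0 + 33047\right) \frac{1}{13523} = 33047 \cdot \frac{1}{13523} = \frac{33047}{13523}$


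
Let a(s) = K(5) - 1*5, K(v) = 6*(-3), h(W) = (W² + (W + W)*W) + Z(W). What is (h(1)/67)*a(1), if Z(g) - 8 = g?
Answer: -276/67 ≈ -4.1194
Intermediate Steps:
Z(g) = 8 + g
h(W) = 8 + W + 3*W² (h(W) = (W² + (W + W)*W) + (8 + W) = (W² + (2*W)*W) + (8 + W) = (W² + 2*W²) + (8 + W) = 3*W² + (8 + W) = 8 + W + 3*W²)
K(v) = -18
a(s) = -23 (a(s) = -18 - 1*5 = -18 - 5 = -23)
(h(1)/67)*a(1) = ((8 + 1 + 3*1²)/67)*(-23) = ((8 + 1 + 3*1)*(1/67))*(-23) = ((8 + 1 + 3)*(1/67))*(-23) = (12*(1/67))*(-23) = (12/67)*(-23) = -276/67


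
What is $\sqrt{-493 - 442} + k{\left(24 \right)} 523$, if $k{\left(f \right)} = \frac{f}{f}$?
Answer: $523 + i \sqrt{935} \approx 523.0 + 30.578 i$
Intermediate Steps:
$k{\left(f \right)} = 1$
$\sqrt{-493 - 442} + k{\left(24 \right)} 523 = \sqrt{-493 - 442} + 1 \cdot 523 = \sqrt{-935} + 523 = i \sqrt{935} + 523 = 523 + i \sqrt{935}$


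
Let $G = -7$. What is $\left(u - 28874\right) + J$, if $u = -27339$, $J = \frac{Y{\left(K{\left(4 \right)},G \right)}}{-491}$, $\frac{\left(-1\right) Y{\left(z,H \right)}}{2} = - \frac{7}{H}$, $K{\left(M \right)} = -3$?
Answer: $- \frac{27600581}{491} \approx -56213.0$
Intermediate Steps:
$Y{\left(z,H \right)} = \frac{14}{H}$ ($Y{\left(z,H \right)} = - 2 \left(- \frac{7}{H}\right) = \frac{14}{H}$)
$J = \frac{2}{491}$ ($J = \frac{14 \frac{1}{-7}}{-491} = - \frac{14 \left(- \frac{1}{7}\right)}{491} = \left(- \frac{1}{491}\right) \left(-2\right) = \frac{2}{491} \approx 0.0040733$)
$\left(u - 28874\right) + J = \left(-27339 - 28874\right) + \frac{2}{491} = -56213 + \frac{2}{491} = - \frac{27600581}{491}$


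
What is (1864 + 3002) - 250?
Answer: 4616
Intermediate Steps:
(1864 + 3002) - 250 = 4866 - 250 = 4616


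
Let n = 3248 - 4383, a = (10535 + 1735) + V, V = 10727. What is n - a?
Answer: -24132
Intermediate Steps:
a = 22997 (a = (10535 + 1735) + 10727 = 12270 + 10727 = 22997)
n = -1135
n - a = -1135 - 1*22997 = -1135 - 22997 = -24132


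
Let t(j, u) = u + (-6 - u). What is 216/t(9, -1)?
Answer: -36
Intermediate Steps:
t(j, u) = -6
216/t(9, -1) = 216/(-6) = 216*(-⅙) = -36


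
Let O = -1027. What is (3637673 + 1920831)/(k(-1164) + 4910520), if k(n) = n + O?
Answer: 5558504/4908329 ≈ 1.1325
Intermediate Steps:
k(n) = -1027 + n (k(n) = n - 1027 = -1027 + n)
(3637673 + 1920831)/(k(-1164) + 4910520) = (3637673 + 1920831)/((-1027 - 1164) + 4910520) = 5558504/(-2191 + 4910520) = 5558504/4908329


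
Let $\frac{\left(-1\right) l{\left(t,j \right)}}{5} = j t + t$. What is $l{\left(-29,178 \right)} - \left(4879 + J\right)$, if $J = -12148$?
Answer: $33224$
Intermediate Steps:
$l{\left(t,j \right)} = - 5 t - 5 j t$ ($l{\left(t,j \right)} = - 5 \left(j t + t\right) = - 5 \left(t + j t\right) = - 5 t - 5 j t$)
$l{\left(-29,178 \right)} - \left(4879 + J\right) = \left(-5\right) \left(-29\right) \left(1 + 178\right) - -7269 = \left(-5\right) \left(-29\right) 179 + \left(-4879 + 12148\right) = 25955 + 7269 = 33224$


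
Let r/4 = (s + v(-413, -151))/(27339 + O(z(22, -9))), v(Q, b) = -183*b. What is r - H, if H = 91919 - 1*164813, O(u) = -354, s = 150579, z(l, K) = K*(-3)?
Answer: 655919146/8995 ≈ 72920.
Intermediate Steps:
z(l, K) = -3*K
H = -72894 (H = 91919 - 164813 = -72894)
r = 237616/8995 (r = 4*((150579 - 183*(-151))/(27339 - 354)) = 4*((150579 + 27633)/26985) = 4*(178212*(1/26985)) = 4*(59404/8995) = 237616/8995 ≈ 26.416)
r - H = 237616/8995 - 1*(-72894) = 237616/8995 + 72894 = 655919146/8995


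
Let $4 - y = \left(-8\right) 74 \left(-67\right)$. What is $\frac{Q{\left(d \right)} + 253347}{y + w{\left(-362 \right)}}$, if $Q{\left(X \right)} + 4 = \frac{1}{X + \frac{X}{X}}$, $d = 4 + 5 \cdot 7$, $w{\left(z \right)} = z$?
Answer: $- \frac{10133721}{1600880} \approx -6.3301$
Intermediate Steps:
$d = 39$ ($d = 4 + 35 = 39$)
$Q{\left(X \right)} = -4 + \frac{1}{1 + X}$ ($Q{\left(X \right)} = -4 + \frac{1}{X + \frac{X}{X}} = -4 + \frac{1}{X + 1} = -4 + \frac{1}{1 + X}$)
$y = -39660$ ($y = 4 - \left(-8\right) 74 \left(-67\right) = 4 - \left(-592\right) \left(-67\right) = 4 - 39664 = -39660$)
$\frac{Q{\left(d \right)} + 253347}{y + w{\left(-362 \right)}} = \frac{\frac{-3 - 156}{1 + 39} + 253347}{-39660 - 362} = \frac{\frac{-3 - 156}{40} + 253347}{-40022} = \left(\frac{1}{40} \left(-159\right) + 253347\right) \left(- \frac{1}{40022}\right) = \left(- \frac{159}{40} + 253347\right) \left(- \frac{1}{40022}\right) = \frac{10133721}{40} \left(- \frac{1}{40022}\right) = - \frac{10133721}{1600880}$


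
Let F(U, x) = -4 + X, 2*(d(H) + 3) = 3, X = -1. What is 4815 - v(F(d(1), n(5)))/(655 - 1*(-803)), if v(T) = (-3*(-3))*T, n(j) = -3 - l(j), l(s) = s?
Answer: 780035/162 ≈ 4815.0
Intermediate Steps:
n(j) = -3 - j
d(H) = -3/2 (d(H) = -3 + (½)*3 = -3 + 3/2 = -3/2)
F(U, x) = -5 (F(U, x) = -4 - 1 = -5)
v(T) = 9*T
4815 - v(F(d(1), n(5)))/(655 - 1*(-803)) = 4815 - 9*(-5)/(655 - 1*(-803)) = 4815 - (-45)/(655 + 803) = 4815 - (-45)/1458 = 4815 - 1*(-5/162) = 4815 + 5/162 = 780035/162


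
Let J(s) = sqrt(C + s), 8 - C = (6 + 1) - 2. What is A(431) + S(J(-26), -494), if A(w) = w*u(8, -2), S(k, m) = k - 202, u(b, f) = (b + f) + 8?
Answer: 5832 + I*sqrt(23) ≈ 5832.0 + 4.7958*I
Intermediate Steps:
C = 3 (C = 8 - ((6 + 1) - 2) = 8 - (7 - 2) = 8 - 1*5 = 8 - 5 = 3)
J(s) = sqrt(3 + s)
u(b, f) = 8 + b + f
S(k, m) = -202 + k
A(w) = 14*w (A(w) = w*(8 + 8 - 2) = w*14 = 14*w)
A(431) + S(J(-26), -494) = 14*431 + (-202 + sqrt(3 - 26)) = 6034 + (-202 + sqrt(-23)) = 6034 + (-202 + I*sqrt(23)) = 5832 + I*sqrt(23)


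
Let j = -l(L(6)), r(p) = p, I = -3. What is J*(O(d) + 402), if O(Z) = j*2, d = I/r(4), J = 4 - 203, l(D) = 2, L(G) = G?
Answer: -79202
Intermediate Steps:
J = -199
j = -2 (j = -1*2 = -2)
d = -¾ (d = -3/4 = -3*¼ = -¾ ≈ -0.75000)
O(Z) = -4 (O(Z) = -2*2 = -4)
J*(O(d) + 402) = -199*(-4 + 402) = -199*398 = -79202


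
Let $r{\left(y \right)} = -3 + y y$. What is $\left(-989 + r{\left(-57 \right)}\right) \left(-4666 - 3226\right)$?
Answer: $-17812244$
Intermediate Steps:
$r{\left(y \right)} = -3 + y^{2}$
$\left(-989 + r{\left(-57 \right)}\right) \left(-4666 - 3226\right) = \left(-989 - \left(3 - \left(-57\right)^{2}\right)\right) \left(-4666 - 3226\right) = \left(-989 + \left(-3 + 3249\right)\right) \left(-7892\right) = \left(-989 + 3246\right) \left(-7892\right) = 2257 \left(-7892\right) = -17812244$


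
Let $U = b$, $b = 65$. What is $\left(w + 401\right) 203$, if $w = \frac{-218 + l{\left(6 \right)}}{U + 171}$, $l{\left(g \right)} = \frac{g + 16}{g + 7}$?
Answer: $\frac{62293392}{767} \approx 81217.0$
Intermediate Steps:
$U = 65$
$l{\left(g \right)} = \frac{16 + g}{7 + g}$
$w = - \frac{703}{767}$ ($w = \frac{-218 + \frac{16 + 6}{7 + 6}}{65 + 171} = \frac{-218 + \frac{1}{13} \cdot 22}{236} = \left(-218 + \frac{1}{13} \cdot 22\right) \frac{1}{236} = \left(-218 + \frac{22}{13}\right) \frac{1}{236} = \left(- \frac{2812}{13}\right) \frac{1}{236} = - \frac{703}{767} \approx -0.91656$)
$\left(w + 401\right) 203 = \left(- \frac{703}{767} + 401\right) 203 = \frac{306864}{767} \cdot 203 = \frac{62293392}{767}$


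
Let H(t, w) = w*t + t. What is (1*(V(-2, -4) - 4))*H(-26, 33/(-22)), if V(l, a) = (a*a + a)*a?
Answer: -676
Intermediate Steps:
V(l, a) = a*(a + a²) (V(l, a) = (a² + a)*a = (a + a²)*a = a*(a + a²))
H(t, w) = t + t*w (H(t, w) = t*w + t = t + t*w)
(1*(V(-2, -4) - 4))*H(-26, 33/(-22)) = (1*((-4)²*(1 - 4) - 4))*(-26*(1 + 33/(-22))) = (1*(16*(-3) - 4))*(-26*(1 + 33*(-1/22))) = (1*(-48 - 4))*(-26*(1 - 3/2)) = (1*(-52))*(-26*(-½)) = -52*13 = -676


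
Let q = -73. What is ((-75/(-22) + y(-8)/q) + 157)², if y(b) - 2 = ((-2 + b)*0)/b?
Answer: 66343850329/2579236 ≈ 25722.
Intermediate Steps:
y(b) = 2 (y(b) = 2 + ((-2 + b)*0)/b = 2 + 0/b = 2 + 0 = 2)
((-75/(-22) + y(-8)/q) + 157)² = ((-75/(-22) + 2/(-73)) + 157)² = ((-75*(-1/22) + 2*(-1/73)) + 157)² = ((75/22 - 2/73) + 157)² = (5431/1606 + 157)² = (257573/1606)² = 66343850329/2579236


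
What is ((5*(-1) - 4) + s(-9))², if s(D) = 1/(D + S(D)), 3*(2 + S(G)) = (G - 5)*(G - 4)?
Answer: 1790244/22201 ≈ 80.638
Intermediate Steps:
S(G) = -2 + (-5 + G)*(-4 + G)/3 (S(G) = -2 + ((G - 5)*(G - 4))/3 = -2 + ((-5 + G)*(-4 + G))/3 = -2 + (-5 + G)*(-4 + G)/3)
s(D) = 1/(14/3 - 2*D + D²/3) (s(D) = 1/(D + (14/3 - 3*D + D²/3)) = 1/(14/3 - 2*D + D²/3))
((5*(-1) - 4) + s(-9))² = ((5*(-1) - 4) + 3/(14 + (-9)² - 6*(-9)))² = ((-5 - 4) + 3/(14 + 81 + 54))² = (-9 + 3/149)² = (-1338/149)² = 1790244/22201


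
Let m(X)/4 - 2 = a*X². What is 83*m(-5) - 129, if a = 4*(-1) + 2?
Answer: -16065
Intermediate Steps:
a = -2 (a = -4 + 2 = -2)
m(X) = 8 - 8*X² (m(X) = 8 + 4*(-2*X²) = 8 - 8*X²)
83*m(-5) - 129 = 83*(8 - 8*(-5)²) - 129 = 83*(8 - 8*25) - 129 = 83*(8 - 200) - 129 = 83*(-192) - 129 = -15936 - 129 = -16065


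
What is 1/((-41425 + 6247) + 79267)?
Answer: 1/44089 ≈ 2.2681e-5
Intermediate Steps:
1/((-41425 + 6247) + 79267) = 1/(-35178 + 79267) = 1/44089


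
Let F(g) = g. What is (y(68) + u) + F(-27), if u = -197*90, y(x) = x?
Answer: -17689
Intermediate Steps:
u = -17730
(y(68) + u) + F(-27) = (68 - 17730) - 27 = -17662 - 27 = -17689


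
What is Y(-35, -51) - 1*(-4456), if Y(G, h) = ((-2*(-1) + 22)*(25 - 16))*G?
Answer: -3104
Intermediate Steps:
Y(G, h) = 216*G (Y(G, h) = ((2 + 22)*9)*G = (24*9)*G = 216*G)
Y(-35, -51) - 1*(-4456) = 216*(-35) - 1*(-4456) = -7560 + 4456 = -3104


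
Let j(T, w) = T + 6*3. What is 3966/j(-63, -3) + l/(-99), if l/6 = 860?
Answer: -7714/55 ≈ -140.25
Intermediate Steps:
j(T, w) = 18 + T (j(T, w) = T + 18 = 18 + T)
l = 5160 (l = 6*860 = 5160)
3966/j(-63, -3) + l/(-99) = 3966/(18 - 63) + 5160/(-99) = 3966/(-45) + 5160*(-1/99) = 3966*(-1/45) - 1720/33 = -1322/15 - 1720/33 = -7714/55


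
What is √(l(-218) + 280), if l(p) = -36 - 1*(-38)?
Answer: √282 ≈ 16.793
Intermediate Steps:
l(p) = 2 (l(p) = -36 + 38 = 2)
√(l(-218) + 280) = √(2 + 280) = √282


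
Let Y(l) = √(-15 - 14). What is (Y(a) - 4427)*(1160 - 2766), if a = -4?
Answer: 7109762 - 1606*I*√29 ≈ 7.1098e+6 - 8648.6*I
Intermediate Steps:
Y(l) = I*√29 (Y(l) = √(-29) = I*√29)
(Y(a) - 4427)*(1160 - 2766) = (I*√29 - 4427)*(1160 - 2766) = (-4427 + I*√29)*(-1606) = 7109762 - 1606*I*√29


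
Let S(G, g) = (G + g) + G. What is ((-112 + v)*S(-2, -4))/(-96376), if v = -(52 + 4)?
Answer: -24/1721 ≈ -0.013945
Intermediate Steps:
S(G, g) = g + 2*G
v = -56 (v = -1*56 = -56)
((-112 + v)*S(-2, -4))/(-96376) = ((-112 - 56)*(-4 + 2*(-2)))/(-96376) = -168*(-4 - 4)*(-1/96376) = -168*(-8)*(-1/96376) = 1344*(-1/96376) = -24/1721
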